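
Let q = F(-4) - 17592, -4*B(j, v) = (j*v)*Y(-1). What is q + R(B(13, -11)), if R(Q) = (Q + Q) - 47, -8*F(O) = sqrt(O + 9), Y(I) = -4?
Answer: -17925 - sqrt(5)/8 ≈ -17925.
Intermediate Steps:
F(O) = -sqrt(9 + O)/8 (F(O) = -sqrt(O + 9)/8 = -sqrt(9 + O)/8)
B(j, v) = j*v (B(j, v) = -j*v*(-4)/4 = -(-1)*j*v = j*v)
R(Q) = -47 + 2*Q (R(Q) = 2*Q - 47 = -47 + 2*Q)
q = -17592 - sqrt(5)/8 (q = -sqrt(9 - 4)/8 - 17592 = -sqrt(5)/8 - 17592 = -17592 - sqrt(5)/8 ≈ -17592.)
q + R(B(13, -11)) = (-17592 - sqrt(5)/8) + (-47 + 2*(13*(-11))) = (-17592 - sqrt(5)/8) + (-47 + 2*(-143)) = (-17592 - sqrt(5)/8) + (-47 - 286) = (-17592 - sqrt(5)/8) - 333 = -17925 - sqrt(5)/8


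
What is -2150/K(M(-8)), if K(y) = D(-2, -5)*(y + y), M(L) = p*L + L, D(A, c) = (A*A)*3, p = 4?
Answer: 215/96 ≈ 2.2396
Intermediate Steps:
D(A, c) = 3*A² (D(A, c) = A²*3 = 3*A²)
M(L) = 5*L (M(L) = 4*L + L = 5*L)
K(y) = 24*y (K(y) = (3*(-2)²)*(y + y) = (3*4)*(2*y) = 12*(2*y) = 24*y)
-2150/K(M(-8)) = -2150/(24*(5*(-8))) = -2150/(24*(-40)) = -2150/(-960) = -2150*(-1/960) = 215/96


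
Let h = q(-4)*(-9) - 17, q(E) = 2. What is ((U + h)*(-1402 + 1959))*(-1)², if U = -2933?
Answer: -1653176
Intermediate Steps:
h = -35 (h = 2*(-9) - 17 = -18 - 17 = -35)
((U + h)*(-1402 + 1959))*(-1)² = ((-2933 - 35)*(-1402 + 1959))*(-1)² = -2968*557*1 = -1653176*1 = -1653176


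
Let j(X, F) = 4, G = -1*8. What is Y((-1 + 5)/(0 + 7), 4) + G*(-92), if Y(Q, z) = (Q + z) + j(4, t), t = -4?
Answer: 5212/7 ≈ 744.57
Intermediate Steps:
G = -8
Y(Q, z) = 4 + Q + z (Y(Q, z) = (Q + z) + 4 = 4 + Q + z)
Y((-1 + 5)/(0 + 7), 4) + G*(-92) = (4 + (-1 + 5)/(0 + 7) + 4) - 8*(-92) = (4 + 4/7 + 4) + 736 = 60/7 + 736 = 5212/7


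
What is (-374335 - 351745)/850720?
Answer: -4538/5317 ≈ -0.85349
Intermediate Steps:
(-374335 - 351745)/850720 = -726080*1/850720 = -4538/5317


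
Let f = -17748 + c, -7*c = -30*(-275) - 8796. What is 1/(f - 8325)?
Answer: -1/25995 ≈ -3.8469e-5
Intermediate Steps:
c = 78 (c = -(-30*(-275) - 8796)/7 = -(8250 - 8796)/7 = -⅐*(-546) = 78)
f = -17670 (f = -17748 + 78 = -17670)
1/(f - 8325) = 1/(-17670 - 8325) = 1/(-25995) = -1/25995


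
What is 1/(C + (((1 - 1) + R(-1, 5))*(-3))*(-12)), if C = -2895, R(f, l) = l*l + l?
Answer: -1/1815 ≈ -0.00055096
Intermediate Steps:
R(f, l) = l + l² (R(f, l) = l² + l = l + l²)
1/(C + (((1 - 1) + R(-1, 5))*(-3))*(-12)) = 1/(-2895 + (((1 - 1) + 5*(1 + 5))*(-3))*(-12)) = 1/(-2895 + ((0 + 5*6)*(-3))*(-12)) = 1/(-2895 + ((0 + 30)*(-3))*(-12)) = 1/(-2895 + (30*(-3))*(-12)) = 1/(-2895 - 90*(-12)) = 1/(-2895 + 1080) = 1/(-1815) = -1/1815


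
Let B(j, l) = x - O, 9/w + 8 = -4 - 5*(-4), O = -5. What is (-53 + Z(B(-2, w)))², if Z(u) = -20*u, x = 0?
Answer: 23409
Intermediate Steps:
w = 9/8 (w = 9/(-8 + (-4 - 5*(-4))) = 9/(-8 + (-4 + 20)) = 9/(-8 + 16) = 9/8 ≈ 1.1250)
B(j, l) = 5 (B(j, l) = 0 - 1*(-5) = 0 + 5 = 5)
Z(u) = -20*u
(-53 + Z(B(-2, w)))² = (-53 - 20*5)² = (-53 - 100)² = (-153)² = 23409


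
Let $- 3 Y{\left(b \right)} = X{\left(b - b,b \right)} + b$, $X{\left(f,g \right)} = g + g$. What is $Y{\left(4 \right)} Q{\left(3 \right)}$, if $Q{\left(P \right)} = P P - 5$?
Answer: $-16$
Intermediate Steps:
$X{\left(f,g \right)} = 2 g$
$Q{\left(P \right)} = -5 + P^{2}$ ($Q{\left(P \right)} = P^{2} - 5 = -5 + P^{2}$)
$Y{\left(b \right)} = - b$ ($Y{\left(b \right)} = - \frac{2 b + b}{3} = - \frac{3 b}{3} = - b$)
$Y{\left(4 \right)} Q{\left(3 \right)} = \left(-1\right) 4 \left(-5 + 3^{2}\right) = - 4 \left(-5 + 9\right) = \left(-4\right) 4 = -16$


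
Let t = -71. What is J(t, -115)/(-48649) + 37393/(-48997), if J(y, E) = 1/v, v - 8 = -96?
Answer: -160083572019/209761644664 ≈ -0.76317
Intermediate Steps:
v = -88 (v = 8 - 96 = -88)
J(y, E) = -1/88 (J(y, E) = 1/(-88) = -1/88)
J(t, -115)/(-48649) + 37393/(-48997) = -1/88/(-48649) + 37393/(-48997) = -1/88*(-1/48649) + 37393*(-1/48997) = 1/4281112 - 37393/48997 = -160083572019/209761644664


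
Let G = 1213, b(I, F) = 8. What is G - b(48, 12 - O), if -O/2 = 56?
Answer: 1205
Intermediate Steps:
O = -112 (O = -2*56 = -112)
G - b(48, 12 - O) = 1213 - 1*8 = 1213 - 8 = 1205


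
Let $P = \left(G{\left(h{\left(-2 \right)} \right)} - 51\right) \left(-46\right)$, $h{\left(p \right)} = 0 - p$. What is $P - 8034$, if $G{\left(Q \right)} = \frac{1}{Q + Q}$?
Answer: $- \frac{11399}{2} \approx -5699.5$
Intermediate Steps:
$h{\left(p \right)} = - p$
$G{\left(Q \right)} = \frac{1}{2 Q}$
$P = \frac{4669}{2}$ ($P = \left(\frac{1}{2 \left(\left(-1\right) \left(-2\right)\right)} - 51\right) \left(-46\right) = \left(\frac{1}{2 \cdot 2} - 51\right) \left(-46\right) = \left(\frac{1}{2} \cdot \frac{1}{2} - 51\right) \left(-46\right) = \left(\frac{1}{4} - 51\right) \left(-46\right) = \left(- \frac{203}{4}\right) \left(-46\right) = \frac{4669}{2} \approx 2334.5$)
$P - 8034 = \frac{4669}{2} - 8034 = - \frac{11399}{2}$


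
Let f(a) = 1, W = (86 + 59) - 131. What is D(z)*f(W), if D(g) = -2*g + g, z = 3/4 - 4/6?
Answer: -1/12 ≈ -0.083333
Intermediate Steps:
z = 1/12 (z = 3*(¼) - 4*⅙ = ¾ - ⅔ = 1/12 ≈ 0.083333)
D(g) = -g
W = 14 (W = 145 - 131 = 14)
D(z)*f(W) = -1*1/12*1 = -1/12*1 = -1/12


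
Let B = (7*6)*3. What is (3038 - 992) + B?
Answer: 2172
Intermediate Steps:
B = 126 (B = 42*3 = 126)
(3038 - 992) + B = (3038 - 992) + 126 = 2046 + 126 = 2172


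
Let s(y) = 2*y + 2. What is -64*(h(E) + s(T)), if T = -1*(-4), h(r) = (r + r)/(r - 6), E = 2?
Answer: -576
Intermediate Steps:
h(r) = 2*r/(-6 + r) (h(r) = (2*r)/(-6 + r) = 2*r/(-6 + r))
T = 4
s(y) = 2 + 2*y
-64*(h(E) + s(T)) = -64*(2*2/(-6 + 2) + (2 + 2*4)) = -64*(2*2/(-4) + (2 + 8)) = -64*(2*2*(-¼) + 10) = -64*(-1 + 10) = -64*9 = -576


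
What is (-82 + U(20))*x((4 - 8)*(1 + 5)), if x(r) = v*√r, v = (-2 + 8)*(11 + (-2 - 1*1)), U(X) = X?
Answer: -5952*I*√6 ≈ -14579.0*I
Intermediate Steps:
v = 48 (v = 6*(11 + (-2 - 1)) = 6*(11 - 3) = 6*8 = 48)
x(r) = 48*√r
(-82 + U(20))*x((4 - 8)*(1 + 5)) = (-82 + 20)*(48*√((4 - 8)*(1 + 5))) = -2976*√(-4*6) = -2976*√(-24) = -2976*2*I*√6 = -5952*I*√6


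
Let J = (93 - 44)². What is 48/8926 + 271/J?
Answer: 1267097/10715663 ≈ 0.11825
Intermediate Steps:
J = 2401 (J = 49² = 2401)
48/8926 + 271/J = 48/8926 + 271/2401 = 48*(1/8926) + 271*(1/2401) = 24/4463 + 271/2401 = 1267097/10715663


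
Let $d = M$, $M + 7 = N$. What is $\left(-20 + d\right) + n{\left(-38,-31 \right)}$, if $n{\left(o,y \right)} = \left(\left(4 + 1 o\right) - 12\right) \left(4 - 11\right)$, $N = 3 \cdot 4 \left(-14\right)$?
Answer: $127$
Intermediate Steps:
$N = -168$ ($N = 12 \left(-14\right) = -168$)
$n{\left(o,y \right)} = 56 - 7 o$ ($n{\left(o,y \right)} = \left(\left(4 + o\right) - 12\right) \left(-7\right) = \left(-8 + o\right) \left(-7\right) = 56 - 7 o$)
$M = -175$ ($M = -7 - 168 = -175$)
$d = -175$
$\left(-20 + d\right) + n{\left(-38,-31 \right)} = \left(-20 - 175\right) + \left(56 - -266\right) = -195 + \left(56 + 266\right) = -195 + 322 = 127$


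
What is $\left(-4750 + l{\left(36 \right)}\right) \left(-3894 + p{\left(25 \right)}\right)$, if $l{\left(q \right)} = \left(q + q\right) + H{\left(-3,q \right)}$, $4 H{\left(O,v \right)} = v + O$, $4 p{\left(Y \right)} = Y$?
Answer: $\frac{290477129}{16} \approx 1.8155 \cdot 10^{7}$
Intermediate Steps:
$p{\left(Y \right)} = \frac{Y}{4}$
$H{\left(O,v \right)} = \frac{O}{4} + \frac{v}{4}$ ($H{\left(O,v \right)} = \frac{v + O}{4} = \frac{O + v}{4} = \frac{O}{4} + \frac{v}{4}$)
$l{\left(q \right)} = - \frac{3}{4} + \frac{9 q}{4}$ ($l{\left(q \right)} = \left(q + q\right) + \left(\frac{1}{4} \left(-3\right) + \frac{q}{4}\right) = 2 q + \left(- \frac{3}{4} + \frac{q}{4}\right) = - \frac{3}{4} + \frac{9 q}{4}$)
$\left(-4750 + l{\left(36 \right)}\right) \left(-3894 + p{\left(25 \right)}\right) = \left(-4750 + \left(- \frac{3}{4} + \frac{9}{4} \cdot 36\right)\right) \left(-3894 + \frac{1}{4} \cdot 25\right) = \left(-4750 + \left(- \frac{3}{4} + 81\right)\right) \left(-3894 + \frac{25}{4}\right) = \left(-4750 + \frac{321}{4}\right) \left(- \frac{15551}{4}\right) = \left(- \frac{18679}{4}\right) \left(- \frac{15551}{4}\right) = \frac{290477129}{16}$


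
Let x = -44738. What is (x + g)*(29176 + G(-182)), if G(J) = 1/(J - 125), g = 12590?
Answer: -287950632588/307 ≈ -9.3795e+8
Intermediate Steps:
G(J) = 1/(-125 + J)
(x + g)*(29176 + G(-182)) = (-44738 + 12590)*(29176 + 1/(-125 - 182)) = -32148*(29176 + 1/(-307)) = -32148*(29176 - 1/307) = -32148*8957031/307 = -287950632588/307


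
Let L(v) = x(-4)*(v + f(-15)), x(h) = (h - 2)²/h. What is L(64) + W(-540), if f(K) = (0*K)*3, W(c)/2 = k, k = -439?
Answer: -1454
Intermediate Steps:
W(c) = -878 (W(c) = 2*(-439) = -878)
x(h) = (-2 + h)²/h
f(K) = 0 (f(K) = 0*3 = 0)
L(v) = -9*v (L(v) = ((-2 - 4)²/(-4))*(v + 0) = (-¼*(-6)²)*v = (-¼*36)*v = -9*v)
L(64) + W(-540) = -9*64 - 878 = -576 - 878 = -1454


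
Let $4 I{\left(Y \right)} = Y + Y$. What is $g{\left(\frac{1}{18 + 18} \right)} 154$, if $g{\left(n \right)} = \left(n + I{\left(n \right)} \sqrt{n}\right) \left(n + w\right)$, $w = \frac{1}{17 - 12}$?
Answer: $\frac{41041}{38880} \approx 1.0556$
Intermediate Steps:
$I{\left(Y \right)} = \frac{Y}{2}$ ($I{\left(Y \right)} = \frac{Y + Y}{4} = \frac{2 Y}{4} = \frac{Y}{2}$)
$w = \frac{1}{5} \approx 0.2$
$g{\left(n \right)} = \left(\frac{1}{5} + n\right) \left(n + \frac{n^{\frac{3}{2}}}{2}\right)$ ($g{\left(n \right)} = \left(n + \frac{n}{2} \sqrt{n}\right) \left(n + \frac{1}{5}\right) = \left(n + \frac{n^{\frac{3}{2}}}{2}\right) \left(\frac{1}{5} + n\right) = \left(\frac{1}{5} + n\right) \left(n + \frac{n^{\frac{3}{2}}}{2}\right)$)
$g{\left(\frac{1}{18 + 18} \right)} 154 = \left(\left(\frac{1}{18 + 18}\right)^{2} + \frac{\left(\frac{1}{18 + 18}\right)^{\frac{5}{2}}}{2} + \frac{1}{5 \left(18 + 18\right)} + \frac{\left(\frac{1}{18 + 18}\right)^{\frac{3}{2}}}{10}\right) 154 = \left(\left(\frac{1}{36}\right)^{2} + \frac{\left(\frac{1}{36}\right)^{\frac{5}{2}}}{2} + \frac{1}{5 \cdot 36} + \frac{\left(\frac{1}{36}\right)^{\frac{3}{2}}}{10}\right) 154 = \left(\left(\frac{1}{36}\right)^{2} + \frac{1}{2 \cdot 7776} + \frac{1}{5} \cdot \frac{1}{36} + \frac{1}{10 \cdot 216}\right) 154 = \left(\frac{1}{1296} + \frac{1}{2} \cdot \frac{1}{7776} + \frac{1}{180} + \frac{1}{10} \cdot \frac{1}{216}\right) 154 = \left(\frac{1}{1296} + \frac{1}{15552} + \frac{1}{180} + \frac{1}{2160}\right) 154 = \frac{533}{77760} \cdot 154 = \frac{41041}{38880}$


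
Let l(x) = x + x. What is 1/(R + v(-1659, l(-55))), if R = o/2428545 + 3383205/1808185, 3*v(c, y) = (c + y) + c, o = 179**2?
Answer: -878251728165/1001894134388078 ≈ -0.00087659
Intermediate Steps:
l(x) = 2*x
o = 32041
v(c, y) = y/3 + 2*c/3 (v(c, y) = ((c + y) + c)/3 = (y + 2*c)/3 = y/3 + 2*c/3)
R = 1654840328462/878251728165 (R = 32041/2428545 + 3383205/1808185 = 32041*(1/2428545) + 3383205*(1/1808185) = 32041/2428545 + 676641/361637 = 1654840328462/878251728165 ≈ 1.8842)
1/(R + v(-1659, l(-55))) = 1/(1654840328462/878251728165 + ((2*(-55))/3 + (2/3)*(-1659))) = 1/(1654840328462/878251728165 + ((1/3)*(-110) - 1106)) = 1/(1654840328462/878251728165 + (-110/3 - 1106)) = 1/(1654840328462/878251728165 - 3428/3) = 1/(-1001894134388078/878251728165) = -878251728165/1001894134388078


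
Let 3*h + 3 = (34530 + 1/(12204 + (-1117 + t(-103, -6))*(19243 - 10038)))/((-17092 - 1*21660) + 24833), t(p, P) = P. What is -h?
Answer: 787664114156/431141484327 ≈ 1.8269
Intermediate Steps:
h = -787664114156/431141484327 (h = -1 + ((34530 + 1/(12204 + (-1117 - 6)*(19243 - 10038)))/((-17092 - 1*21660) + 24833))/3 = -1 + ((34530 + 1/(12204 - 1123*9205))/((-17092 - 21660) + 24833))/3 = -1 + ((34530 + 1/(12204 - 10337215))/(-38752 + 24833))/3 = -1 + ((34530 + 1/(-10325011))/(-13919))/3 = -1 + ((34530 - 1/10325011)*(-1/13919))/3 = -1 + ((356522629829/10325011)*(-1/13919))/3 = -1 + (1/3)*(-356522629829/143713828109) = -1 - 356522629829/431141484327 = -787664114156/431141484327 ≈ -1.8269)
-h = -1*(-787664114156/431141484327) = 787664114156/431141484327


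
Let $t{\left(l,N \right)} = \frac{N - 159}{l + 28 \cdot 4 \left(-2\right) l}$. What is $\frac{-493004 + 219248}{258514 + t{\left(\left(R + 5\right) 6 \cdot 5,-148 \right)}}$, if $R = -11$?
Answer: $- \frac{10988565840}{10376751653} \approx -1.059$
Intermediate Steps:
$t{\left(l,N \right)} = - \frac{-159 + N}{223 l}$ ($t{\left(l,N \right)} = \frac{-159 + N}{l + 28 \left(- 8 l\right)} = \frac{-159 + N}{l - 224 l} = \frac{-159 + N}{\left(-223\right) l} = \left(-159 + N\right) \left(- \frac{1}{223 l}\right) = - \frac{-159 + N}{223 l}$)
$\frac{-493004 + 219248}{258514 + t{\left(\left(R + 5\right) 6 \cdot 5,-148 \right)}} = \frac{-493004 + 219248}{258514 + \frac{159 - -148}{223 \left(-11 + 5\right) 6 \cdot 5}} = - \frac{273756}{258514 + \frac{159 + 148}{223 \left(\left(-6\right) 30\right)}} = - \frac{273756}{258514 + \frac{1}{223} \frac{1}{-180} \cdot 307} = - \frac{273756}{258514 + \frac{1}{223} \left(- \frac{1}{180}\right) 307} = - \frac{273756}{258514 - \frac{307}{40140}} = - \frac{273756}{\frac{10376751653}{40140}} = \left(-273756\right) \frac{40140}{10376751653} = - \frac{10988565840}{10376751653}$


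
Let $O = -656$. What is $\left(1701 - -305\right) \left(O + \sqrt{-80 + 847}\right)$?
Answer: $-1315936 + 2006 \sqrt{767} \approx -1.2604 \cdot 10^{6}$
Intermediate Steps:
$\left(1701 - -305\right) \left(O + \sqrt{-80 + 847}\right) = \left(1701 - -305\right) \left(-656 + \sqrt{-80 + 847}\right) = \left(1701 + 305\right) \left(-656 + \sqrt{767}\right) = 2006 \left(-656 + \sqrt{767}\right) = -1315936 + 2006 \sqrt{767}$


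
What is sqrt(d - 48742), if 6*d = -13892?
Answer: 2*I*sqrt(114879)/3 ≈ 225.96*I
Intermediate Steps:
d = -6946/3 (d = (1/6)*(-13892) = -6946/3 ≈ -2315.3)
sqrt(d - 48742) = sqrt(-6946/3 - 48742) = sqrt(-153172/3) = 2*I*sqrt(114879)/3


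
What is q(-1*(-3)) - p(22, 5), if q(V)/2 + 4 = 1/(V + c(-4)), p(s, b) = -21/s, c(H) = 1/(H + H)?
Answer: -3213/506 ≈ -6.3498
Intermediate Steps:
c(H) = 1/(2*H)
q(V) = -8 + 2/(-⅛ + V) (q(V) = -8 + 2/(V + (½)/(-4)) = -8 + 2/(V + (½)*(-¼)) = -8 + 2/(V - ⅛) = -8 + 2/(-⅛ + V))
q(-1*(-3)) - p(22, 5) = 8*(3 - (-8)*(-3))/(-1 + 8*(-1*(-3))) - (-21)/22 = 8*(3 - 8*3)/(-1 + 8*3) - (-21)/22 = 8*(3 - 24)/(-1 + 24) - 1*(-21/22) = 8*(-21)/23 + 21/22 = 8*(1/23)*(-21) + 21/22 = -168/23 + 21/22 = -3213/506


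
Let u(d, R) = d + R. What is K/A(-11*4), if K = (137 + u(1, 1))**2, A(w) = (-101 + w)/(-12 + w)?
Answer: 1081976/145 ≈ 7461.9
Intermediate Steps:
u(d, R) = R + d
A(w) = (-101 + w)/(-12 + w)
K = 19321 (K = (137 + (1 + 1))**2 = (137 + 2)**2 = 139**2 = 19321)
K/A(-11*4) = 19321/(((-101 - 11*4)/(-12 - 11*4))) = 19321/(((-101 - 44)/(-12 - 44))) = 19321/((-145/(-56))) = 19321/((-1/56*(-145))) = 19321/(145/56) = 19321*(56/145) = 1081976/145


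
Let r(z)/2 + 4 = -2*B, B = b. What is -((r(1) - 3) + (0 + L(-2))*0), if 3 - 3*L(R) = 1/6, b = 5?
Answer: 31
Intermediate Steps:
L(R) = 17/18 (L(R) = 1 - ⅓/6 = 1 - ⅓*⅙ = 1 - 1/18 = 17/18)
B = 5
r(z) = -28 (r(z) = -8 + 2*(-2*5) = -8 + 2*(-10) = -8 - 20 = -28)
-((r(1) - 3) + (0 + L(-2))*0) = -((-28 - 3) + (0 + 17/18)*0) = -(-31 + (17/18)*0) = -(-31 + 0) = -1*(-31) = 31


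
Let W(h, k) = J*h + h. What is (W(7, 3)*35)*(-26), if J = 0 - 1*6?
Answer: 31850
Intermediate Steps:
J = -6 (J = 0 - 6 = -6)
W(h, k) = -5*h (W(h, k) = -6*h + h = -5*h)
(W(7, 3)*35)*(-26) = (-5*7*35)*(-26) = -35*35*(-26) = -1225*(-26) = 31850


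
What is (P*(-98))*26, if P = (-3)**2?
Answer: -22932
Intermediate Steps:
P = 9
(P*(-98))*26 = (9*(-98))*26 = -882*26 = -22932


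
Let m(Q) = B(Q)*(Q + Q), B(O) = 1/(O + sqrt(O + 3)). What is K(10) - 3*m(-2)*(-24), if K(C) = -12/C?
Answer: 1434/5 ≈ 286.80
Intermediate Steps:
B(O) = 1/(O + sqrt(3 + O))
m(Q) = 2*Q/(Q + sqrt(3 + Q)) (m(Q) = (Q + Q)/(Q + sqrt(3 + Q)) = (2*Q)/(Q + sqrt(3 + Q)) = 2*Q/(Q + sqrt(3 + Q)))
K(10) - 3*m(-2)*(-24) = -12/10 - 6*(-2)/(-2 + sqrt(3 - 2))*(-24) = -12*1/10 - 6*(-2)/(-2 + sqrt(1))*(-24) = -6/5 - 6*(-2)/(-2 + 1)*(-24) = -6/5 - 6*(-2)/(-1)*(-24) = -6/5 - 6*(-2)*(-1)*(-24) = -6/5 - 3*4*(-24) = -6/5 - 12*(-24) = -6/5 + 288 = 1434/5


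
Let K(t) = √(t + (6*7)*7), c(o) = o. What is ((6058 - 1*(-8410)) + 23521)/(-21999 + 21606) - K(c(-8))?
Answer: -12663/131 - √286 ≈ -113.58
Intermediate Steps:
K(t) = √(294 + t) (K(t) = √(t + 42*7) = √(t + 294) = √(294 + t))
((6058 - 1*(-8410)) + 23521)/(-21999 + 21606) - K(c(-8)) = ((6058 - 1*(-8410)) + 23521)/(-21999 + 21606) - √(294 - 8) = ((6058 + 8410) + 23521)/(-393) - √286 = (14468 + 23521)*(-1/393) - √286 = 37989*(-1/393) - √286 = -12663/131 - √286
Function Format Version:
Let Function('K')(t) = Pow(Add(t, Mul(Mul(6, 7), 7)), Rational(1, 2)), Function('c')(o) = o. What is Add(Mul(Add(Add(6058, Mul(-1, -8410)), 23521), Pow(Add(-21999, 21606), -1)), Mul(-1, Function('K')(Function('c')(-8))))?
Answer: Add(Rational(-12663, 131), Mul(-1, Pow(286, Rational(1, 2)))) ≈ -113.58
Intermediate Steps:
Function('K')(t) = Pow(Add(294, t), Rational(1, 2)) (Function('K')(t) = Pow(Add(t, Mul(42, 7)), Rational(1, 2)) = Pow(Add(t, 294), Rational(1, 2)) = Pow(Add(294, t), Rational(1, 2)))
Add(Mul(Add(Add(6058, Mul(-1, -8410)), 23521), Pow(Add(-21999, 21606), -1)), Mul(-1, Function('K')(Function('c')(-8)))) = Add(Mul(Add(Add(6058, Mul(-1, -8410)), 23521), Pow(Add(-21999, 21606), -1)), Mul(-1, Pow(Add(294, -8), Rational(1, 2)))) = Add(Mul(Add(Add(6058, 8410), 23521), Pow(-393, -1)), Mul(-1, Pow(286, Rational(1, 2)))) = Add(Mul(Add(14468, 23521), Rational(-1, 393)), Mul(-1, Pow(286, Rational(1, 2)))) = Add(Mul(37989, Rational(-1, 393)), Mul(-1, Pow(286, Rational(1, 2)))) = Add(Rational(-12663, 131), Mul(-1, Pow(286, Rational(1, 2))))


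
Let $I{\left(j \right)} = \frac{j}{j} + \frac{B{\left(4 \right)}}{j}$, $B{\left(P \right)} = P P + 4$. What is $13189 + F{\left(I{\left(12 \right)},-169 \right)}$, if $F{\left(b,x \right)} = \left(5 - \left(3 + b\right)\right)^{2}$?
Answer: $\frac{118705}{9} \approx 13189.0$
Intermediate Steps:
$B{\left(P \right)} = 4 + P^{2}$ ($B{\left(P \right)} = P^{2} + 4 = 4 + P^{2}$)
$I{\left(j \right)} = 1 + \frac{20}{j}$ ($I{\left(j \right)} = \frac{j}{j} + \frac{4 + 4^{2}}{j} = 1 + \frac{4 + 16}{j} = 1 + \frac{20}{j}$)
$F{\left(b,x \right)} = \left(2 - b\right)^{2}$
$13189 + F{\left(I{\left(12 \right)},-169 \right)} = 13189 + \left(-2 + \frac{20 + 12}{12}\right)^{2} = 13189 + \left(-2 + \frac{1}{12} \cdot 32\right)^{2} = 13189 + \left(-2 + \frac{8}{3}\right)^{2} = 13189 + \left(\frac{2}{3}\right)^{2} = 13189 + \frac{4}{9} = \frac{118705}{9}$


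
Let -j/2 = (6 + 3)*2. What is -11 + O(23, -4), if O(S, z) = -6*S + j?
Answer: -185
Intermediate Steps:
j = -36 (j = -2*(6 + 3)*2 = -18*2 = -2*18 = -36)
O(S, z) = -36 - 6*S (O(S, z) = -6*S - 36 = -36 - 6*S)
-11 + O(23, -4) = -11 + (-36 - 6*23) = -11 + (-36 - 138) = -11 - 174 = -185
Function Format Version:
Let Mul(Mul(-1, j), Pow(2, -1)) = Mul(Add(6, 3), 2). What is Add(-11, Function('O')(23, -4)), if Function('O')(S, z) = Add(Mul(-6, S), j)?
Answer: -185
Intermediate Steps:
j = -36 (j = Mul(-2, Mul(Add(6, 3), 2)) = Mul(-2, Mul(9, 2)) = Mul(-2, 18) = -36)
Function('O')(S, z) = Add(-36, Mul(-6, S)) (Function('O')(S, z) = Add(Mul(-6, S), -36) = Add(-36, Mul(-6, S)))
Add(-11, Function('O')(23, -4)) = Add(-11, Add(-36, Mul(-6, 23))) = Add(-11, Add(-36, -138)) = Add(-11, -174) = -185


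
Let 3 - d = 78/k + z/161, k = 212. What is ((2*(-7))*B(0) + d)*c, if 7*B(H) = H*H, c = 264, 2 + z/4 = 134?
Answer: -1458468/8533 ≈ -170.92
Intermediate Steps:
z = 528 (z = -8 + 4*134 = -8 + 536 = 528)
B(H) = H**2/7 (B(H) = (H*H)/7 = H**2/7)
d = -11049/17066 (d = 3 - (78/212 + 528/161) = 3 - (78*(1/212) + 528*(1/161)) = 3 - (39/106 + 528/161) = 3 - 1*62247/17066 = 3 - 62247/17066 = -11049/17066 ≈ -0.64743)
((2*(-7))*B(0) + d)*c = ((2*(-7))*((1/7)*0**2) - 11049/17066)*264 = (-2*0 - 11049/17066)*264 = (-14*0 - 11049/17066)*264 = (0 - 11049/17066)*264 = -11049/17066*264 = -1458468/8533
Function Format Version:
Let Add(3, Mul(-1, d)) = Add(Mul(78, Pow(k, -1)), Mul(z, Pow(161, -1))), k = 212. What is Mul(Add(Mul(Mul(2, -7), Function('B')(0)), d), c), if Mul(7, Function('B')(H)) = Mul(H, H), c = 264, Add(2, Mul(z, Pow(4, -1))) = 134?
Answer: Rational(-1458468, 8533) ≈ -170.92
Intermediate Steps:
z = 528 (z = Add(-8, Mul(4, 134)) = Add(-8, 536) = 528)
Function('B')(H) = Mul(Rational(1, 7), Pow(H, 2)) (Function('B')(H) = Mul(Rational(1, 7), Mul(H, H)) = Mul(Rational(1, 7), Pow(H, 2)))
d = Rational(-11049, 17066) (d = Add(3, Mul(-1, Add(Mul(78, Pow(212, -1)), Mul(528, Pow(161, -1))))) = Add(3, Mul(-1, Add(Mul(78, Rational(1, 212)), Mul(528, Rational(1, 161))))) = Add(3, Mul(-1, Add(Rational(39, 106), Rational(528, 161)))) = Add(3, Mul(-1, Rational(62247, 17066))) = Add(3, Rational(-62247, 17066)) = Rational(-11049, 17066) ≈ -0.64743)
Mul(Add(Mul(Mul(2, -7), Function('B')(0)), d), c) = Mul(Add(Mul(Mul(2, -7), Mul(Rational(1, 7), Pow(0, 2))), Rational(-11049, 17066)), 264) = Mul(Add(Mul(-14, Mul(Rational(1, 7), 0)), Rational(-11049, 17066)), 264) = Mul(Add(Mul(-14, 0), Rational(-11049, 17066)), 264) = Mul(Add(0, Rational(-11049, 17066)), 264) = Mul(Rational(-11049, 17066), 264) = Rational(-1458468, 8533)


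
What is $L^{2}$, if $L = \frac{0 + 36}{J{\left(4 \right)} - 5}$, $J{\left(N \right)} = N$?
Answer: $1296$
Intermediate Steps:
$L = -36$ ($L = \frac{0 + 36}{4 - 5} = \frac{36}{4 - 5} = \frac{36}{-1} = 36 \left(-1\right) = -36$)
$L^{2} = \left(-36\right)^{2} = 1296$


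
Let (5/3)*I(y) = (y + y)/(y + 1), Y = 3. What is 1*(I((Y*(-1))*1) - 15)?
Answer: -66/5 ≈ -13.200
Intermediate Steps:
I(y) = 6*y/(5*(1 + y)) (I(y) = 3*((y + y)/(y + 1))/5 = 3*((2*y)/(1 + y))/5 = 3*(2*y/(1 + y))/5 = 6*y/(5*(1 + y)))
1*(I((Y*(-1))*1) - 15) = 1*(6*((3*(-1))*1)/(5*(1 + (3*(-1))*1)) - 15) = 1*(6*(-3*1)/(5*(1 - 3*1)) - 15) = 1*((6/5)*(-3)/(1 - 3) - 15) = 1*((6/5)*(-3)/(-2) - 15) = 1*((6/5)*(-3)*(-1/2) - 15) = 1*(9/5 - 15) = 1*(-66/5) = -66/5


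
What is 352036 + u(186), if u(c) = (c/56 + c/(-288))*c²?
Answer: 12448825/28 ≈ 4.4460e+5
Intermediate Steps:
u(c) = 29*c³/2016 (u(c) = (c*(1/56) + c*(-1/288))*c² = (c/56 - c/288)*c² = (29*c/2016)*c² = 29*c³/2016)
352036 + u(186) = 352036 + (29/2016)*186³ = 352036 + (29/2016)*6434856 = 352036 + 2591817/28 = 12448825/28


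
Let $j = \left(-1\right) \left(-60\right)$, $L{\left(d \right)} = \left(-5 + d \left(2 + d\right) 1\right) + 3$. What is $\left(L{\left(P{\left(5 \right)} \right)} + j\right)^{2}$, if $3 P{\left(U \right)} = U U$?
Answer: $\frac{1682209}{81} \approx 20768.0$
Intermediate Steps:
$P{\left(U \right)} = \frac{U^{2}}{3}$ ($P{\left(U \right)} = \frac{U U}{3} = \frac{U^{2}}{3}$)
$L{\left(d \right)} = -2 + d \left(2 + d\right)$ ($L{\left(d \right)} = \left(-5 + d \left(2 + d\right)\right) + 3 = -2 + d \left(2 + d\right)$)
$j = 60$
$\left(L{\left(P{\left(5 \right)} \right)} + j\right)^{2} = \left(\left(-2 + \left(\frac{5^{2}}{3}\right)^{2} + 2 \frac{5^{2}}{3}\right) + 60\right)^{2} = \left(\left(-2 + \left(\frac{1}{3} \cdot 25\right)^{2} + 2 \cdot \frac{1}{3} \cdot 25\right) + 60\right)^{2} = \left(\left(-2 + \left(\frac{25}{3}\right)^{2} + 2 \cdot \frac{25}{3}\right) + 60\right)^{2} = \left(\left(-2 + \frac{625}{9} + \frac{50}{3}\right) + 60\right)^{2} = \left(\frac{757}{9} + 60\right)^{2} = \left(\frac{1297}{9}\right)^{2} = \frac{1682209}{81}$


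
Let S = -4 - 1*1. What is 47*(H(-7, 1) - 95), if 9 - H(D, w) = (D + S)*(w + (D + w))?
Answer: -6862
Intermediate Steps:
S = -5 (S = -4 - 1 = -5)
H(D, w) = 9 - (-5 + D)*(D + 2*w) (H(D, w) = 9 - (D - 5)*(w + (D + w)) = 9 - (-5 + D)*(D + 2*w))
47*(H(-7, 1) - 95) = 47*((9 - 1*(-7)**2 + 5*(-7) + 10*1 - 2*(-7)*1) - 95) = 47*((9 - 1*49 - 35 + 10 + 14) - 95) = 47*((9 - 49 - 35 + 10 + 14) - 95) = 47*(-51 - 95) = 47*(-146) = -6862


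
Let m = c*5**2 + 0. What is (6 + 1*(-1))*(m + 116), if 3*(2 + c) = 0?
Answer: 330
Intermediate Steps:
c = -2 (c = -2 + (1/3)*0 = -2 + 0 = -2)
m = -50 (m = -2*5**2 + 0 = -2*25 + 0 = -50 + 0 = -50)
(6 + 1*(-1))*(m + 116) = (6 + 1*(-1))*(-50 + 116) = (6 - 1)*66 = 5*66 = 330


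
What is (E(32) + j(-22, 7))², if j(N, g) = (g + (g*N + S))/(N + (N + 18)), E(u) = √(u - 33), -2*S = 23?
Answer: 97785/2704 + 317*I/26 ≈ 36.163 + 12.192*I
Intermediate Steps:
S = -23/2 (S = -½*23 = -23/2 ≈ -11.500)
E(u) = √(-33 + u)
j(N, g) = (-23/2 + g + N*g)/(18 + 2*N) (j(N, g) = (g + (g*N - 23/2))/(N + (N + 18)) = (g + (N*g - 23/2))/(N + (18 + N)) = (g + (-23/2 + N*g))/(18 + 2*N) = (-23/2 + g + N*g)/(18 + 2*N))
(E(32) + j(-22, 7))² = (√(-33 + 32) + (-23 + 2*7 + 2*(-22)*7)/(4*(9 - 22)))² = (√(-1) + (¼)*(-23 + 14 - 308)/(-13))² = (I + (¼)*(-1/13)*(-317))² = (I + 317/52)² = (317/52 + I)²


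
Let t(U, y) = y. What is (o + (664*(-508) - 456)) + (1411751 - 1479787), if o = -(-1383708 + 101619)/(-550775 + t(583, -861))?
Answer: -223857377433/551636 ≈ -4.0581e+5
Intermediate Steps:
o = -1282089/551636 (o = -(-1383708 + 101619)/(-550775 - 861) = -(-1282089)/(-551636) = -(-1282089)*(-1)/551636 = -1*1282089/551636 = -1282089/551636 ≈ -2.3242)
(o + (664*(-508) - 456)) + (1411751 - 1479787) = (-1282089/551636 + (664*(-508) - 456)) + (1411751 - 1479787) = (-1282089/551636 + (-337312 - 456)) - 68036 = (-1282089/551636 - 337768) - 68036 = -186326270537/551636 - 68036 = -223857377433/551636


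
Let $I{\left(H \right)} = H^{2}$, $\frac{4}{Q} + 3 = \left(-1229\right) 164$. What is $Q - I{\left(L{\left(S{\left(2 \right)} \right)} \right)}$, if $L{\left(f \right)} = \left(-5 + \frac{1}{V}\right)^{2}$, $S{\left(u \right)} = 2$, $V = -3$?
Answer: $- \frac{13209370948}{16326279} \approx -809.09$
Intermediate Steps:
$Q = - \frac{4}{201559}$ ($Q = \frac{4}{-3 - 201556} = \frac{4}{-201559} = 4 \left(- \frac{1}{201559}\right) = - \frac{4}{201559} \approx -1.9845 \cdot 10^{-5}$)
$L{\left(f \right)} = \frac{256}{9}$ ($L{\left(f \right)} = \left(-5 + \frac{1}{-3}\right)^{2} = \left(-5 - \frac{1}{3}\right)^{2} = \left(- \frac{16}{3}\right)^{2} = \frac{256}{9}$)
$Q - I{\left(L{\left(S{\left(2 \right)} \right)} \right)} = - \frac{4}{201559} - \left(\frac{256}{9}\right)^{2} = - \frac{4}{201559} - \frac{65536}{81} = - \frac{13209370948}{16326279}$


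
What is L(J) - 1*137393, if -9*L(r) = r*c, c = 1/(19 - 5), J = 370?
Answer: -8655944/63 ≈ -1.3740e+5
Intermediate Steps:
c = 1/14 ≈ 0.071429
L(r) = -r/126 (L(r) = -r/(9*14) = -r/126)
L(J) - 1*137393 = -1/126*370 - 1*137393 = -185/63 - 137393 = -8655944/63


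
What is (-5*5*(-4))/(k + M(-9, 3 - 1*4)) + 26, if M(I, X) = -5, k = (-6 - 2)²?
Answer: 1634/59 ≈ 27.695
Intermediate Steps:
k = 64 (k = (-8)² = 64)
(-5*5*(-4))/(k + M(-9, 3 - 1*4)) + 26 = (-5*5*(-4))/(64 - 5) + 26 = -25*(-4)/59 + 26 = 100*(1/59) + 26 = 100/59 + 26 = 1634/59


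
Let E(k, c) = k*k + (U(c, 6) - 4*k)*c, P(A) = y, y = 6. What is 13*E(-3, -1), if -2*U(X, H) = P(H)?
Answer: 0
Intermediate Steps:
P(A) = 6
U(X, H) = -3 (U(X, H) = -1/2*6 = -3)
E(k, c) = k**2 + c*(-3 - 4*k) (E(k, c) = k*k + (-3 - 4*k)*c = k**2 + c*(-3 - 4*k))
13*E(-3, -1) = 13*((-3)**2 - 3*(-1) - 4*(-1)*(-3)) = 13*(9 + 3 - 12) = 13*0 = 0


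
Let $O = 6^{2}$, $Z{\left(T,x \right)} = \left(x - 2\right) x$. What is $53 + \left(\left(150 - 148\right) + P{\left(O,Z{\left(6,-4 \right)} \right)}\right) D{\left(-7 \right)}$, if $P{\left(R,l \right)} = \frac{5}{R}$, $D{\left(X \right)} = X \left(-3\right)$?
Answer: $\frac{1175}{12} \approx 97.917$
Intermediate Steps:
$Z{\left(T,x \right)} = x \left(-2 + x\right)$ ($Z{\left(T,x \right)} = \left(-2 + x\right) x = x \left(-2 + x\right)$)
$D{\left(X \right)} = - 3 X$
$O = 36$
$53 + \left(\left(150 - 148\right) + P{\left(O,Z{\left(6,-4 \right)} \right)}\right) D{\left(-7 \right)} = 53 + \left(\left(150 - 148\right) + \frac{5}{36}\right) \left(\left(-3\right) \left(-7\right)\right) = 53 + \left(2 + 5 \cdot \frac{1}{36}\right) 21 = 53 + \left(2 + \frac{5}{36}\right) 21 = 53 + \frac{77}{36} \cdot 21 = 53 + \frac{539}{12} = \frac{1175}{12}$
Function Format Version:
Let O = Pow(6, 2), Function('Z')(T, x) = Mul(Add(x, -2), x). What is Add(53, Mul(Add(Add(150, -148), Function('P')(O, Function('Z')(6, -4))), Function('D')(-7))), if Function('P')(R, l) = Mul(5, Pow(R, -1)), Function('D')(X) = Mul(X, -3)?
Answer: Rational(1175, 12) ≈ 97.917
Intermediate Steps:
Function('Z')(T, x) = Mul(x, Add(-2, x)) (Function('Z')(T, x) = Mul(Add(-2, x), x) = Mul(x, Add(-2, x)))
Function('D')(X) = Mul(-3, X)
O = 36
Add(53, Mul(Add(Add(150, -148), Function('P')(O, Function('Z')(6, -4))), Function('D')(-7))) = Add(53, Mul(Add(Add(150, -148), Mul(5, Pow(36, -1))), Mul(-3, -7))) = Add(53, Mul(Add(2, Mul(5, Rational(1, 36))), 21)) = Add(53, Mul(Add(2, Rational(5, 36)), 21)) = Add(53, Mul(Rational(77, 36), 21)) = Add(53, Rational(539, 12)) = Rational(1175, 12)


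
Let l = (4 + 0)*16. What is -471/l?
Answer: -471/64 ≈ -7.3594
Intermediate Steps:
l = 64 (l = 4*16 = 64)
-471/l = -471/64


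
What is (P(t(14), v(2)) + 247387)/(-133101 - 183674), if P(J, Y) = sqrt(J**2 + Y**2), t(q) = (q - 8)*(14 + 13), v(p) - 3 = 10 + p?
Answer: -247387/316775 - 3*sqrt(2941)/316775 ≈ -0.78147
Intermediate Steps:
v(p) = 13 + p (v(p) = 3 + (10 + p) = 13 + p)
t(q) = -216 + 27*q (t(q) = (-8 + q)*27 = -216 + 27*q)
(P(t(14), v(2)) + 247387)/(-133101 - 183674) = (sqrt((-216 + 27*14)**2 + (13 + 2)**2) + 247387)/(-133101 - 183674) = (sqrt((-216 + 378)**2 + 15**2) + 247387)/(-316775) = (sqrt(162**2 + 225) + 247387)*(-1/316775) = (sqrt(26244 + 225) + 247387)*(-1/316775) = (sqrt(26469) + 247387)*(-1/316775) = (3*sqrt(2941) + 247387)*(-1/316775) = (247387 + 3*sqrt(2941))*(-1/316775) = -247387/316775 - 3*sqrt(2941)/316775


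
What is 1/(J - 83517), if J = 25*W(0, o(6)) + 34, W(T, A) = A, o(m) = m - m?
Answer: -1/83483 ≈ -1.1978e-5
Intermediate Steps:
o(m) = 0
J = 34 (J = 25*0 + 34 = 0 + 34 = 34)
1/(J - 83517) = 1/(34 - 83517) = 1/(-83483) = -1/83483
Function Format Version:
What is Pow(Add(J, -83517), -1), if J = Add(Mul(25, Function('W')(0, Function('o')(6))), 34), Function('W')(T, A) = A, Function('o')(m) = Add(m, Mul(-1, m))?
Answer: Rational(-1, 83483) ≈ -1.1978e-5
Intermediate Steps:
Function('o')(m) = 0
J = 34 (J = Add(Mul(25, 0), 34) = Add(0, 34) = 34)
Pow(Add(J, -83517), -1) = Pow(Add(34, -83517), -1) = Pow(-83483, -1) = Rational(-1, 83483)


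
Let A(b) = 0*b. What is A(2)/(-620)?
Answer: 0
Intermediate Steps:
A(b) = 0
A(2)/(-620) = 0/(-620) = 0*(-1/620) = 0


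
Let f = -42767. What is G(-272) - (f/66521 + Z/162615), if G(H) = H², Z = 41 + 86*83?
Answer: 266771506237602/3605770805 ≈ 73985.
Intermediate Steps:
Z = 7179 (Z = 41 + 7138 = 7179)
G(-272) - (f/66521 + Z/162615) = (-272)² - (-42767/66521 + 7179/162615) = 73984 - (-42767*1/66521 + 7179*(1/162615)) = 73984 - (-42767/66521 + 2393/54205) = 73984 - 1*(-2159000482/3605770805) = 73984 + 2159000482/3605770805 = 266771506237602/3605770805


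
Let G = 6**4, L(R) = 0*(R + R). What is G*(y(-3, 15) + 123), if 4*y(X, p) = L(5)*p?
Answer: 159408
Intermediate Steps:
L(R) = 0 (L(R) = 0*(2*R) = 0)
G = 1296
y(X, p) = 0 (y(X, p) = (0*p)/4 = (1/4)*0 = 0)
G*(y(-3, 15) + 123) = 1296*(0 + 123) = 1296*123 = 159408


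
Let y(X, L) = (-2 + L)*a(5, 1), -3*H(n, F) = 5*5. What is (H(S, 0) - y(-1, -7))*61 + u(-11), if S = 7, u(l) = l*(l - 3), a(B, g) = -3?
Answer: -6004/3 ≈ -2001.3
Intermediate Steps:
u(l) = l*(-3 + l)
H(n, F) = -25/3 (H(n, F) = -5*5/3 = -⅓*25 = -25/3)
y(X, L) = 6 - 3*L (y(X, L) = (-2 + L)*(-3) = 6 - 3*L)
(H(S, 0) - y(-1, -7))*61 + u(-11) = (-25/3 - (6 - 3*(-7)))*61 - 11*(-3 - 11) = (-25/3 - (6 + 21))*61 - 11*(-14) = (-25/3 - 1*27)*61 + 154 = (-25/3 - 27)*61 + 154 = -106/3*61 + 154 = -6466/3 + 154 = -6004/3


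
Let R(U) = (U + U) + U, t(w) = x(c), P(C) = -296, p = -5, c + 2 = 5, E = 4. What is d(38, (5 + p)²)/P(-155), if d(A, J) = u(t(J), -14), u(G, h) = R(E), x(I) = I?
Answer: -3/74 ≈ -0.040541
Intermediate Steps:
c = 3 (c = -2 + 5 = 3)
t(w) = 3
R(U) = 3*U (R(U) = 2*U + U = 3*U)
u(G, h) = 12 (u(G, h) = 3*4 = 12)
d(A, J) = 12
d(38, (5 + p)²)/P(-155) = 12/(-296) = 12*(-1/296) = -3/74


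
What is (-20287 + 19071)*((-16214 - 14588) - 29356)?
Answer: 73152128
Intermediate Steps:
(-20287 + 19071)*((-16214 - 14588) - 29356) = -1216*(-30802 - 29356) = -1216*(-60158) = 73152128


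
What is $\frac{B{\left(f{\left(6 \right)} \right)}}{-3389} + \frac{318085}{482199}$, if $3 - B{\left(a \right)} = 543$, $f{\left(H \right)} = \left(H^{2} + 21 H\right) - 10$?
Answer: $\frac{1338377525}{1634172411} \approx 0.81899$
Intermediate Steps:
$f{\left(H \right)} = -10 + H^{2} + 21 H$
$B{\left(a \right)} = -540$ ($B{\left(a \right)} = 3 - 543 = -540$)
$\frac{B{\left(f{\left(6 \right)} \right)}}{-3389} + \frac{318085}{482199} = - \frac{540}{-3389} + \frac{318085}{482199} = \left(-540\right) \left(- \frac{1}{3389}\right) + 318085 \cdot \frac{1}{482199} = \frac{540}{3389} + \frac{318085}{482199} = \frac{1338377525}{1634172411}$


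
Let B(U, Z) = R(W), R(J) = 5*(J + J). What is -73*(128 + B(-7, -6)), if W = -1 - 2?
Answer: -7154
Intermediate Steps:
W = -3
R(J) = 10*J (R(J) = 5*(2*J) = 10*J)
B(U, Z) = -30 (B(U, Z) = 10*(-3) = -30)
-73*(128 + B(-7, -6)) = -73*(128 - 30) = -73*98 = -7154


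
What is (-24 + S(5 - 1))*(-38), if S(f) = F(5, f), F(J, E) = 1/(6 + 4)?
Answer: 4541/5 ≈ 908.20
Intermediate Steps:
F(J, E) = 1/10
S(f) = 1/10
(-24 + S(5 - 1))*(-38) = (-24 + 1/10)*(-38) = -239/10*(-38) = 4541/5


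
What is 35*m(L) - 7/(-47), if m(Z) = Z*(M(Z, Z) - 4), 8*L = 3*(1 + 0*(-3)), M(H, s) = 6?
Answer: 4963/188 ≈ 26.399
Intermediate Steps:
L = 3/8 (L = (3*(1 + 0*(-3)))/8 = (3*(1 + 0))/8 = (3*1)/8 = (⅛)*3 = 3/8 ≈ 0.37500)
m(Z) = 2*Z (m(Z) = Z*(6 - 4) = Z*2 = 2*Z)
35*m(L) - 7/(-47) = 35*(2*(3/8)) - 7/(-47) = 35*(¾) - 7*(-1/47) = 105/4 + 7/47 = 4963/188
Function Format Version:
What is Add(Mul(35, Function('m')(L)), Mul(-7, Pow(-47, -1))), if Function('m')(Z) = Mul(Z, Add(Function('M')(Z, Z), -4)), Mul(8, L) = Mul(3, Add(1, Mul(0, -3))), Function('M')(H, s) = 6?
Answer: Rational(4963, 188) ≈ 26.399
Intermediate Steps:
L = Rational(3, 8) (L = Mul(Rational(1, 8), Mul(3, Add(1, Mul(0, -3)))) = Mul(Rational(1, 8), Mul(3, Add(1, 0))) = Mul(Rational(1, 8), Mul(3, 1)) = Mul(Rational(1, 8), 3) = Rational(3, 8) ≈ 0.37500)
Function('m')(Z) = Mul(2, Z) (Function('m')(Z) = Mul(Z, Add(6, -4)) = Mul(Z, 2) = Mul(2, Z))
Add(Mul(35, Function('m')(L)), Mul(-7, Pow(-47, -1))) = Add(Mul(35, Mul(2, Rational(3, 8))), Mul(-7, Pow(-47, -1))) = Add(Mul(35, Rational(3, 4)), Mul(-7, Rational(-1, 47))) = Add(Rational(105, 4), Rational(7, 47)) = Rational(4963, 188)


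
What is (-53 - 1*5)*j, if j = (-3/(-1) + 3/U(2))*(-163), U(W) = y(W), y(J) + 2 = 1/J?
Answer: 9454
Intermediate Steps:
y(J) = -2 + 1/J
U(W) = -2 + 1/W
j = -163 (j = (-3/(-1) + 3/(-2 + 1/2))*(-163) = (-3*(-1) + 3/(-2 + ½))*(-163) = (3 + 3/(-3/2))*(-163) = (3 + 3*(-⅔))*(-163) = (3 - 2)*(-163) = 1*(-163) = -163)
(-53 - 1*5)*j = (-53 - 1*5)*(-163) = (-53 - 5)*(-163) = -58*(-163) = 9454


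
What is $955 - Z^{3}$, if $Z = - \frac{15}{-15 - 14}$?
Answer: $\frac{23288120}{24389} \approx 954.86$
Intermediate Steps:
$Z = \frac{15}{29}$ ($Z = - \frac{15}{-15 - 14} = - \frac{15}{-29} = \left(-15\right) \left(- \frac{1}{29}\right) = \frac{15}{29} \approx 0.51724$)
$955 - Z^{3} = 955 - \left(\frac{15}{29}\right)^{3} = 955 - \frac{3375}{24389} = \frac{23288120}{24389}$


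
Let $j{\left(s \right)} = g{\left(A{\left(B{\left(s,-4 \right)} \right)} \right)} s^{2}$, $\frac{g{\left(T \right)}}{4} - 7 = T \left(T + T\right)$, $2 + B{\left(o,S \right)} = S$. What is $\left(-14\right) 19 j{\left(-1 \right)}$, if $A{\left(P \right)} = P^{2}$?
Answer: $-2765336$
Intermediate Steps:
$B{\left(o,S \right)} = -2 + S$
$g{\left(T \right)} = 28 + 8 T^{2}$ ($g{\left(T \right)} = 28 + 4 T \left(T + T\right) = 28 + 4 T 2 T = 28 + 4 \cdot 2 T^{2} = 28 + 8 T^{2}$)
$j{\left(s \right)} = 10396 s^{2}$ ($j{\left(s \right)} = \left(28 + 8 \left(\left(-2 - 4\right)^{2}\right)^{2}\right) s^{2} = \left(28 + 8 \left(\left(-6\right)^{2}\right)^{2}\right) s^{2} = \left(28 + 8 \cdot 36^{2}\right) s^{2} = \left(28 + 8 \cdot 1296\right) s^{2} = \left(28 + 10368\right) s^{2} = 10396 s^{2}$)
$\left(-14\right) 19 j{\left(-1 \right)} = \left(-14\right) 19 \cdot 10396 \left(-1\right)^{2} = - 266 \cdot 10396 \cdot 1 = \left(-266\right) 10396 = -2765336$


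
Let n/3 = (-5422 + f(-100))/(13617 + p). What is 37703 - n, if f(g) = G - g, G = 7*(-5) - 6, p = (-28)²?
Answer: 542976992/14401 ≈ 37704.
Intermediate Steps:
p = 784
G = -41 (G = -35 - 6 = -41)
f(g) = -41 - g
n = -16089/14401 (n = 3*((-5422 + (-41 - 1*(-100)))/(13617 + 784)) = 3*((-5422 + (-41 + 100))/14401) = 3*((-5422 + 59)*(1/14401)) = 3*(-5363*1/14401) = 3*(-5363/14401) = -16089/14401 ≈ -1.1172)
37703 - n = 37703 - 1*(-16089/14401) = 37703 + 16089/14401 = 542976992/14401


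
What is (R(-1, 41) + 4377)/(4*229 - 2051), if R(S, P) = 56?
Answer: -4433/1135 ≈ -3.9057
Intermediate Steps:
(R(-1, 41) + 4377)/(4*229 - 2051) = (56 + 4377)/(4*229 - 2051) = 4433/(916 - 2051) = 4433/(-1135) = 4433*(-1/1135) = -4433/1135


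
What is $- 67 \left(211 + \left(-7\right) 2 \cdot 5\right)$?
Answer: $-9447$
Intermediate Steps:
$- 67 \left(211 + \left(-7\right) 2 \cdot 5\right) = - 67 \left(211 - 70\right) = \left(-67\right) 141 = -9447$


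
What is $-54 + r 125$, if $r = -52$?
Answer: $-6554$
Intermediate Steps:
$-54 + r 125 = -54 - 6500 = -6554$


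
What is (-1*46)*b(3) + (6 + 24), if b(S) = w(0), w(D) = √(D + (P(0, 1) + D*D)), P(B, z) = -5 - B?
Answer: 30 - 46*I*√5 ≈ 30.0 - 102.86*I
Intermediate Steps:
w(D) = √(-5 + D + D²) (w(D) = √(D + ((-5 - 1*0) + D*D)) = √(D + ((-5 + 0) + D²)) = √(D + (-5 + D²)) = √(-5 + D + D²))
b(S) = I*√5 (b(S) = √(-5 + 0 + 0²) = √(-5 + 0 + 0) = √(-5) = I*√5)
(-1*46)*b(3) + (6 + 24) = (-1*46)*(I*√5) + (6 + 24) = -46*I*√5 + 30 = 30 - 46*I*√5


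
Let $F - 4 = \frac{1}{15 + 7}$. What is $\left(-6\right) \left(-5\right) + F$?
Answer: $\frac{749}{22} \approx 34.045$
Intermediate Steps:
$F = \frac{89}{22}$ ($F = 4 + \frac{1}{15 + 7} = 4 + \frac{1}{22} = \frac{89}{22} \approx 4.0455$)
$\left(-6\right) \left(-5\right) + F = \left(-6\right) \left(-5\right) + \frac{89}{22} = 30 + \frac{89}{22} = \frac{749}{22}$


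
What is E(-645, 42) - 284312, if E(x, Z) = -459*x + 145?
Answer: 11888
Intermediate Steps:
E(x, Z) = 145 - 459*x
E(-645, 42) - 284312 = (145 - 459*(-645)) - 284312 = (145 + 296055) - 284312 = 296200 - 284312 = 11888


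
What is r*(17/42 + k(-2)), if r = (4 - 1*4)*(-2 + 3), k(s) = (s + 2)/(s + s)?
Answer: 0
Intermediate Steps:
k(s) = (2 + s)/(2*s) (k(s) = (2 + s)/((2*s)) = (2 + s)*(1/(2*s)) = (2 + s)/(2*s))
r = 0 (r = (4 - 4)*1 = 0*1 = 0)
r*(17/42 + k(-2)) = 0*(17/42 + (½)*(2 - 2)/(-2)) = 0*(17*(1/42) + (½)*(-½)*0) = 0*(17/42 + 0) = 0*(17/42) = 0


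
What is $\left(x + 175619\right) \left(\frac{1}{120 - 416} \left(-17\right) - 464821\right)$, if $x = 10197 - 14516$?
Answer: $- \frac{5892163232175}{74} \approx -7.9624 \cdot 10^{10}$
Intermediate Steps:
$x = -4319$
$\left(x + 175619\right) \left(\frac{1}{120 - 416} \left(-17\right) - 464821\right) = \left(-4319 + 175619\right) \left(\frac{1}{120 - 416} \left(-17\right) - 464821\right) = 171300 \left(\frac{1}{-296} \left(-17\right) - 464821\right) = 171300 \left(\left(- \frac{1}{296}\right) \left(-17\right) - 464821\right) = 171300 \left(\frac{17}{296} - 464821\right) = 171300 \left(- \frac{137586999}{296}\right) = - \frac{5892163232175}{74}$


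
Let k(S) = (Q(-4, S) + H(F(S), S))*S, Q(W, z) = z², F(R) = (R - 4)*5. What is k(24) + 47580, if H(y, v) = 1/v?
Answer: 61405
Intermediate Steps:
F(R) = -20 + 5*R (F(R) = (-4 + R)*5 = -20 + 5*R)
k(S) = S*(1/S + S²) (k(S) = (S² + 1/S)*S = (1/S + S²)*S = S*(1/S + S²))
k(24) + 47580 = (1 + 24³) + 47580 = (1 + 13824) + 47580 = 13825 + 47580 = 61405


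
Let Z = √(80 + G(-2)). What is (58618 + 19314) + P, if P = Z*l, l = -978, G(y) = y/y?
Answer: 69130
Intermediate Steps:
G(y) = 1
Z = 9 (Z = √(80 + 1) = √81 = 9)
P = -8802 (P = 9*(-978) = -8802)
(58618 + 19314) + P = (58618 + 19314) - 8802 = 77932 - 8802 = 69130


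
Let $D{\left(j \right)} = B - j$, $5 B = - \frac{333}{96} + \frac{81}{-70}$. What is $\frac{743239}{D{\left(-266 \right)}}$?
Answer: $\frac{4162138400}{1484419} \approx 2803.9$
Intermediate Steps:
$B = - \frac{5181}{5600}$ ($B = \frac{- \frac{333}{96} + \frac{81}{-70}}{5} = \frac{\left(-333\right) \frac{1}{96} + 81 \left(- \frac{1}{70}\right)}{5} = \frac{- \frac{111}{32} - \frac{81}{70}}{5} = \frac{1}{5} \left(- \frac{5181}{1120}\right) = - \frac{5181}{5600} \approx -0.92518$)
$D{\left(j \right)} = - \frac{5181}{5600} - j$
$\frac{743239}{D{\left(-266 \right)}} = \frac{743239}{- \frac{5181}{5600} - -266} = \frac{743239}{- \frac{5181}{5600} + 266} = \frac{743239}{\frac{1484419}{5600}} = 743239 \cdot \frac{5600}{1484419} = \frac{4162138400}{1484419}$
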